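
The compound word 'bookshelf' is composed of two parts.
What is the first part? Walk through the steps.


Split 'bookshelf' into 'book' + 'shelf'. The first part is 'book'.

book


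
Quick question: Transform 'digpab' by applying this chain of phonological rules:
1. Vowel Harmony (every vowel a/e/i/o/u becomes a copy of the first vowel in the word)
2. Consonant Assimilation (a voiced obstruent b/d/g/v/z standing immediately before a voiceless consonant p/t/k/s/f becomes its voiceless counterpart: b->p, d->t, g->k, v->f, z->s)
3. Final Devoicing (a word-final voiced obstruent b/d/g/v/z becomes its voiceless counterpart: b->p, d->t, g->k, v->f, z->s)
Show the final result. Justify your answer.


Starting form: 'digpab'
Rule 1: Vowel Harmony: all vowels become 'i' (matching first vowel). 'digpab' -> 'digpib'
Rule 2: Consonant Assimilation: voiced obstruent before voiceless consonant becomes voiceless ('gp' -> 'kp'). 'digpib' -> 'dikpib'
Rule 3: Final Devoicing: word-final voiced obstruent 'b' becomes voiceless 'p'. 'dikpib' -> 'dikpip'
Final form: 'dikpip'

dikpip


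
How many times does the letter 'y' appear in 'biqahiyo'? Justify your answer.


Letter 'y' in 'biqahiyo': found at position(s) 7 = 1 occurrence(s).

1


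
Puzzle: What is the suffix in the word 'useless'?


The word 'useless' = 'use' (root) + '-less' (suffix). The suffix is '-less'.

less


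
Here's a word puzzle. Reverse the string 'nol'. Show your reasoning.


Reverse 'nol' character by character: 'lon'.

lon


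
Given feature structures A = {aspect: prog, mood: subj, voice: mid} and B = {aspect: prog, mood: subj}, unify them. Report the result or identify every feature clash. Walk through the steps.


Compare features:
aspect: A=prog vs B=prog -> unified: prog
mood: A=subj vs B=subj -> unified: subj
voice: A=mid vs B=_ -> unified: mid
No clashes found.

Unified: {aspect: prog, mood: subj, voice: mid}


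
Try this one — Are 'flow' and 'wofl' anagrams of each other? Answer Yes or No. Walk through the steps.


Sorted letters of 'flow': 'flow'
Sorted letters of 'wofl': 'flow'
They match.

Yes


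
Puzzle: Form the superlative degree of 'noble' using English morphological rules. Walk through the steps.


Apply superlative formation (ends in e: add -st): 'noble' -> 'noblest'.

noblest


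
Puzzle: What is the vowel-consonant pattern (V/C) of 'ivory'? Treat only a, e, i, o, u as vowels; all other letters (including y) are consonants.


Letter mapping: i = V, v = C, o = V, r = C, y = C.

VCVCC


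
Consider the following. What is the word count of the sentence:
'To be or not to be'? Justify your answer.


Split into words: To | be | or | not | to | be = 6 words.

6


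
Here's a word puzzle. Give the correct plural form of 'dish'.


Apply rule: Add -es (sibilant/fricative ending). 'dish' becomes 'dishes'.

dishes


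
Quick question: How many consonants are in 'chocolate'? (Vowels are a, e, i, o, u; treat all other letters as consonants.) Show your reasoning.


Consonants in 'chocolate': c, h, c, l, t = 5 consonants.

5


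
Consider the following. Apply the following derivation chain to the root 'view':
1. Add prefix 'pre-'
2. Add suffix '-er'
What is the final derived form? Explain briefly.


Step 1: Add prefix 'pre-' to 'view' = 'preview'
Step 2: Add suffix '-er' to 'preview' = 'previewer'

previewer


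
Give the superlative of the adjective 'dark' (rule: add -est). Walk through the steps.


Apply superlative formation (add -est): 'dark' -> 'darkest'.

darkest


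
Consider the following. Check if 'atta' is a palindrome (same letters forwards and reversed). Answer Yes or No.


Forward: 'atta'
Reversed: 'atta'
They are identical.

Yes


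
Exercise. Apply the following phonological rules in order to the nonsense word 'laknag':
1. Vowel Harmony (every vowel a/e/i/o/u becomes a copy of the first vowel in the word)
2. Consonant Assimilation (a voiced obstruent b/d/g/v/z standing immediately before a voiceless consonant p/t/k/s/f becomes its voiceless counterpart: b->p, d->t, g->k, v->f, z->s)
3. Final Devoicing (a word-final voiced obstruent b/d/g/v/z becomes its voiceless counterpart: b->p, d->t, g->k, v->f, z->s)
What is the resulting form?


Starting form: 'laknag'
Rule 1: Vowel Harmony: all vowels already match. No change.
Rule 2: Consonant Assimilation: no voiced obstruent (b/d/g/v/z) stands immediately before a voiceless consonant (p/t/k/s/f). No change.
Rule 3: Final Devoicing: word-final voiced obstruent 'g' becomes voiceless 'k'. 'laknag' -> 'laknak'
Final form: 'laknak'

laknak


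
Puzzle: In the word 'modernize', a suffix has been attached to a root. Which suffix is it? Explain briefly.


The word 'modernize' = 'modern' (root) + '-ize' (suffix). The suffix is '-ize'.

ize


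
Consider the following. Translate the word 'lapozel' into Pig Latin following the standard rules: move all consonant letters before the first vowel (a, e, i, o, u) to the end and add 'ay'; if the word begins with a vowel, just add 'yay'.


'lapozel': move consonant cluster 'l' to end and add 'ay': 'apozellay'.

apozellay


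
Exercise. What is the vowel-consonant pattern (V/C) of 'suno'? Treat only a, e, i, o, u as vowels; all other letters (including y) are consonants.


Letter mapping: s = C, u = V, n = C, o = V.

CVCV


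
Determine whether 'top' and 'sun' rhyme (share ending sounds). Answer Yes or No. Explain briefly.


Rime (stressed vowel + following sounds) of 'top': -op = /ɒp/
Rime of 'sun': -un = /ʌn/
/ɒp/ and /ʌn/ are different ending sounds, so the words do not rhyme.

No


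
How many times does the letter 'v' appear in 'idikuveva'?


Letter 'v' in 'idikuveva': found at position(s) 6, 8 = 2 occurrence(s).

2


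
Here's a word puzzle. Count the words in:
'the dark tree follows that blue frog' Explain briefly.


Split into words: the | dark | tree | follows | that | blue | frog = 7 words.

7


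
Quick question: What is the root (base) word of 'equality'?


Remove suffix '-ity' from 'equality' to get root 'equal'.

equal


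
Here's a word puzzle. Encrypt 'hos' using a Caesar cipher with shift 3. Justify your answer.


Shift each letter by 3: h -> k, o -> r, s -> v. Result: 'krv'.

krv


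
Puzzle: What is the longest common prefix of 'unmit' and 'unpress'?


Compare from the start: 2 characters match: 'un'. Mismatch at position 3: 'm' vs 'p'.

un


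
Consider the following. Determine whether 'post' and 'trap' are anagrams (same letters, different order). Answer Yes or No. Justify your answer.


Sorted letters of 'post': 'opst'
Sorted letters of 'trap': 'aprt'
They do not match.

No


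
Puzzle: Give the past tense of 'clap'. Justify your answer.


Apply rule: Double final consonant and add -ed. 'clap' becomes 'clapped'.

clapped


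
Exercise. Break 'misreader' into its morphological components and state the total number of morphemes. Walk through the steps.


Step 1: Identify prefix: 'mis' (meaning: wrongly)
Step 2: Identify root: 'read'
Step 3: Identify suffix(es): 'er'
Decomposition: mis- (prefix: wrongly) + read (root) + -er (suffix: one who)
Total morphemes: 3

3 morphemes (mis- (prefix: wrongly) + read (root) + -er (suffix: one who))


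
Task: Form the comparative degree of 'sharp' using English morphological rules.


Apply comparative formation (add -er): 'sharp' -> 'sharper'.

sharper


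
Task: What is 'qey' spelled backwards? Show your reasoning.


Reverse 'qey' character by character: 'yeq'.

yeq


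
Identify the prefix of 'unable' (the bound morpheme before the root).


The word 'unable' = 'un' (prefix) + 'able' (root). The prefix is 'un'.

un


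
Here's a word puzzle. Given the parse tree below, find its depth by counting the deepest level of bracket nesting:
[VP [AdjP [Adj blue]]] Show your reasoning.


Count bracket nesting levels:
'[' at pos 0: depth = 1
'[' at pos 4: depth = 2
'[' at pos 10: depth = 3
Maximum depth reached: 3

3


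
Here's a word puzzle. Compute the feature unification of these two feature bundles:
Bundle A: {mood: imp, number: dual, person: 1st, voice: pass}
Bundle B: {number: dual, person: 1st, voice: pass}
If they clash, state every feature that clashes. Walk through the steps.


Compare features:
mood: A=imp vs B=_ -> unified: imp
number: A=dual vs B=dual -> unified: dual
person: A=1st vs B=1st -> unified: 1st
voice: A=pass vs B=pass -> unified: pass
No clashes found.

Unified: {mood: imp, number: dual, person: 1st, voice: pass}


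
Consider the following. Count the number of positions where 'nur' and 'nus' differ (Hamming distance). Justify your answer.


Alignment:
Position 1: 'n' vs 'n' = match
Position 2: 'u' vs 'u' = match
Position 3: 'r' vs 's' = DIFFER
Total differences: 1

1


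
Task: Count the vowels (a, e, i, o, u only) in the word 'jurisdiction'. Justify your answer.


Vowels in 'jurisdiction': u, i, i, i, o = 5 vowels.

5


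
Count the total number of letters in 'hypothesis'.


Spell out 'hypothesis' and number each letter: h(1), y(2), p(3), o(4), t(5), h(6), e(7), s(8), i(9), s(10). Total: 10 letters.

10


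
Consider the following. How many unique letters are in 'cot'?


Unique letters in 'cot': {c, o, t} = 3 distinct letters.

3


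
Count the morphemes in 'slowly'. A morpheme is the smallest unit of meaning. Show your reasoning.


Decomposition: slow (root) + -ly (suffix) = 2 morpheme(s)

2 morphemes


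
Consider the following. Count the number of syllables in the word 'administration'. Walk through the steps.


Break 'administration' into syllables: ad-min-is-tra-tion -> ad | min | is | tra | tion = 5 syllables

5 syllables


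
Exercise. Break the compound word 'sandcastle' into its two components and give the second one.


Split 'sandcastle' into 'sand' + 'castle'. The second part is 'castle'.

castle


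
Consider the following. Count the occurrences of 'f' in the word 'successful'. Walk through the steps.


Letter 'f' in 'successful': found at position(s) 8 = 1 occurrence(s).

1


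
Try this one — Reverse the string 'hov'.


Reverse 'hov' character by character: 'voh'.

voh


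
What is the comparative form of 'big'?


Apply comparative formation (double final consonant, add -er): 'big' -> 'bigger'.

bigger


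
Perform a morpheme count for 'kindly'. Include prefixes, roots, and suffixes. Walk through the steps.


Decomposition: kind (root) + -ly (suffix) = 2 morpheme(s)

2 morphemes


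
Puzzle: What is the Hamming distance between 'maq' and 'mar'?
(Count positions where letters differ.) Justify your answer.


Alignment:
Position 1: 'm' vs 'm' = match
Position 2: 'a' vs 'a' = match
Position 3: 'q' vs 'r' = DIFFER
Total differences: 1

1


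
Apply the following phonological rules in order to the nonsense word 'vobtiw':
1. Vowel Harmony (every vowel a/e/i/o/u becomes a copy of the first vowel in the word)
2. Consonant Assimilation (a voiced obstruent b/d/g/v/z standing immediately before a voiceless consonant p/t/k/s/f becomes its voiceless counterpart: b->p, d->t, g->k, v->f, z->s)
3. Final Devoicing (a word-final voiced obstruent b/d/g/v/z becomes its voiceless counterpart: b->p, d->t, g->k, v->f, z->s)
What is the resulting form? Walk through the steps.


Starting form: 'vobtiw'
Rule 1: Vowel Harmony: all vowels become 'o' (matching first vowel). 'vobtiw' -> 'vobtow'
Rule 2: Consonant Assimilation: voiced obstruent before voiceless consonant becomes voiceless ('bt' -> 'pt'). 'vobtow' -> 'voptow'
Rule 3: Final Devoicing: final consonant 'w' is not one of the voiced obstruents b/d/g/v/z. No change.
Final form: 'voptow'

voptow


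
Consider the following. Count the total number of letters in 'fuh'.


Spell out 'fuh' and number each letter: f(1), u(2), h(3). Total: 3 letters.

3


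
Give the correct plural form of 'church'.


Apply rule: Add -es (sibilant/fricative ending). 'church' becomes 'churches'.

churches


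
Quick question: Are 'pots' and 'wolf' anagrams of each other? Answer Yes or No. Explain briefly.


Sorted letters of 'pots': 'opst'
Sorted letters of 'wolf': 'flow'
They do not match.

No


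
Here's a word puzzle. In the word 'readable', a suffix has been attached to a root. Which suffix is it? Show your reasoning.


The word 'readable' = 'read' (root) + '-able' (suffix). The suffix is '-able'.

able


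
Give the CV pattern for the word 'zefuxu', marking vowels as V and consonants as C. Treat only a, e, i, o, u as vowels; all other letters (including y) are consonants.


Letter mapping: z = C, e = V, f = C, u = V, x = C, u = V.

CVCVCV


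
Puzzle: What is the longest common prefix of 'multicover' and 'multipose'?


Compare from the start: 5 characters match: 'multi'. Mismatch at position 6: 'c' vs 'p'.

multi


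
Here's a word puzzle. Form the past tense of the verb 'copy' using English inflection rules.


Apply rule: Change -y to -ied. 'copy' becomes 'copied'.

copied


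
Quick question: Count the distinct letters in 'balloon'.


Unique letters in 'balloon': {a, b, l, n, o} = 5 distinct letters.

5


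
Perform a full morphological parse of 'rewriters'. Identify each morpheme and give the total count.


Step 1: Identify prefix: 're' (meaning: again)
Step 2: Identify root: 'write'
Step 3: Identify suffix(es): 'er, s'
Decomposition: re- (prefix: again) + write (root) + -er (suffix: one who) + -s (plural)
Total morphemes: 4

4 morphemes (re- (prefix: again) + write (root) + -er (suffix: one who) + -s (plural))


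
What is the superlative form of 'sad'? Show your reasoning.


Apply superlative formation (double final consonant, add -est): 'sad' -> 'saddest'.

saddest


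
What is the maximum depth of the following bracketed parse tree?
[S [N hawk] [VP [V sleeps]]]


Count bracket nesting levels:
'[' at pos 0: depth = 1
'[' at pos 3: depth = 2
'[' at pos 12: depth = 2
'[' at pos 16: depth = 3
Maximum depth reached: 3

3


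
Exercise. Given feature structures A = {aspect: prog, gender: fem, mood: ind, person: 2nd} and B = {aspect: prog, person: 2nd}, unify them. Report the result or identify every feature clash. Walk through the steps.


Compare features:
aspect: A=prog vs B=prog -> unified: prog
gender: A=fem vs B=_ -> unified: fem
mood: A=ind vs B=_ -> unified: ind
person: A=2nd vs B=2nd -> unified: 2nd
No clashes found.

Unified: {aspect: prog, gender: fem, mood: ind, person: 2nd}


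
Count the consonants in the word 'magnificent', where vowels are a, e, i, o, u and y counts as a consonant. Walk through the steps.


Consonants in 'magnificent': m, g, n, f, c, n, t = 7 consonants.

7


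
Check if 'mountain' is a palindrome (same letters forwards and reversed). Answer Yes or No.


Forward: 'mountain'
Reversed: 'niatnuom'
They differ.

No


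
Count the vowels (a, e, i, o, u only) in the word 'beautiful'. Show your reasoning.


Vowels in 'beautiful': e, a, u, i, u = 5 vowels.

5


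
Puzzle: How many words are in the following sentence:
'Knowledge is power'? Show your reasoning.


Split into words: Knowledge | is | power = 3 words.

3


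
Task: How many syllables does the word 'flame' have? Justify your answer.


Break 'flame' into syllables: flame -> flame = 1 syllable

1 syllable


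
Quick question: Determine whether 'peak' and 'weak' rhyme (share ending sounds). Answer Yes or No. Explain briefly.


Rime (stressed vowel + following sounds) of 'peak': -eak = /iːk/
Rime of 'weak': -eak = /iːk/
/iːk/ and /iːk/ are the same ending sound, so the words rhyme.

Yes


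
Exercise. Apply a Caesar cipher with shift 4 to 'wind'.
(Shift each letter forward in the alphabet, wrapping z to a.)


Shift each letter by 4: w -> a, i -> m, n -> r, d -> h. Result: 'amrh'.

amrh


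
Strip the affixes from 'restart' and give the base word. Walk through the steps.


Remove prefix 're' from 'restart' to get root 'start'.

start


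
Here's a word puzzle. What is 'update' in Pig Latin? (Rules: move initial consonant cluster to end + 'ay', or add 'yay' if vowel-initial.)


'update' starts with a vowel, so add 'yay': 'updateyay'.

updateyay


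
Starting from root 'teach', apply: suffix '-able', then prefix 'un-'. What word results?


Step 1: Add suffix '-able' to 'teach' = 'teachable'
Step 2: Add prefix 'un-' to 'teachable' = 'unteachable'

unteachable


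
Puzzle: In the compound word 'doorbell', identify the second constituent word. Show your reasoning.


Split 'doorbell' into 'door' + 'bell'. The second part is 'bell'.

bell


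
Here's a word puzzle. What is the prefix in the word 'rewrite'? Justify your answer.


The word 'rewrite' = 're' (prefix) + 'write' (root). The prefix is 're'.

re


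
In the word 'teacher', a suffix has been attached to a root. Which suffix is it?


The word 'teacher' = 'teach' (root) + '-er' (suffix). The suffix is '-er'.

er


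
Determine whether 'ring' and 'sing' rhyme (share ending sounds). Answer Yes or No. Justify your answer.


Rime (stressed vowel + following sounds) of 'ring': -ing = /ɪŋ/
Rime of 'sing': -ing = /ɪŋ/
/ɪŋ/ and /ɪŋ/ are the same ending sound, so the words rhyme.

Yes


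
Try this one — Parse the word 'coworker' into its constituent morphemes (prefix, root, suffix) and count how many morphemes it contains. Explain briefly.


Step 1: Identify prefix: 'co' (meaning: together)
Step 2: Identify root: 'work'
Step 3: Identify suffix(es): 'er'
Decomposition: co- (prefix: together) + work (root) + -er (suffix: one who)
Total morphemes: 3

3 morphemes (co- (prefix: together) + work (root) + -er (suffix: one who))


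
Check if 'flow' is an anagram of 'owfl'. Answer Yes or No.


Sorted letters of 'flow': 'flow'
Sorted letters of 'owfl': 'flow'
They match.

Yes


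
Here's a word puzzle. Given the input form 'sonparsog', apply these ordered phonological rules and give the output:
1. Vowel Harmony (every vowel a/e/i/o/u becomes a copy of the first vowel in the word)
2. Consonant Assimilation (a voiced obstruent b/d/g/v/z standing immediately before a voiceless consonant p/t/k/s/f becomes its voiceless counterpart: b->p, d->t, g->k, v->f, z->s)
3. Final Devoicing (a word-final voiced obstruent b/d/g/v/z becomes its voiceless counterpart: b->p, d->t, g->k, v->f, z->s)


Starting form: 'sonparsog'
Rule 1: Vowel Harmony: all vowels become 'o' (matching first vowel). 'sonparsog' -> 'sonporsog'
Rule 2: Consonant Assimilation: no voiced obstruent (b/d/g/v/z) stands immediately before a voiceless consonant (p/t/k/s/f). No change.
Rule 3: Final Devoicing: word-final voiced obstruent 'g' becomes voiceless 'k'. 'sonporsog' -> 'sonporsok'
Final form: 'sonporsok'

sonporsok


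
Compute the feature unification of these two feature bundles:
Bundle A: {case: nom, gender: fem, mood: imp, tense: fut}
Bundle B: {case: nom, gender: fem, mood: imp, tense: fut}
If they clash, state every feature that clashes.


Compare features:
case: A=nom vs B=nom -> unified: nom
gender: A=fem vs B=fem -> unified: fem
mood: A=imp vs B=imp -> unified: imp
tense: A=fut vs B=fut -> unified: fut
No clashes found.

Unified: {case: nom, gender: fem, mood: imp, tense: fut}


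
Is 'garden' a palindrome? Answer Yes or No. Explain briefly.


Forward: 'garden'
Reversed: 'nedrag'
They differ.

No


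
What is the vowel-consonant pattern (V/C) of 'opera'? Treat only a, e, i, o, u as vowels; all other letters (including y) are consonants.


Letter mapping: o = V, p = C, e = V, r = C, a = V.

VCVCV


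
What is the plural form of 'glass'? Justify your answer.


Apply rule: Add -es (sibilant/fricative ending). 'glass' becomes 'glasses'.

glasses


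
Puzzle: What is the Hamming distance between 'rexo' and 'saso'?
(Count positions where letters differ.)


Alignment:
Position 1: 'r' vs 's' = DIFFER
Position 2: 'e' vs 'a' = DIFFER
Position 3: 'x' vs 's' = DIFFER
Position 4: 'o' vs 'o' = match
Total differences: 3

3


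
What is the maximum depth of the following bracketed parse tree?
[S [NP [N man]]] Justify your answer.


Count bracket nesting levels:
'[' at pos 0: depth = 1
'[' at pos 3: depth = 2
'[' at pos 7: depth = 3
Maximum depth reached: 3

3


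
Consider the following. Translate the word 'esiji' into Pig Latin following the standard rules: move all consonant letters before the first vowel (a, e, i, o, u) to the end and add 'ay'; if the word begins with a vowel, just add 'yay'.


'esiji' starts with a vowel, so add 'yay': 'esijiyay'.

esijiyay


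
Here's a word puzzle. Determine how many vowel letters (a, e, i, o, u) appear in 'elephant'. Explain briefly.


Vowels in 'elephant': e, e, a = 3 vowels.

3


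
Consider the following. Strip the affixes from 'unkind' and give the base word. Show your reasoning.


Remove prefix 'un' from 'unkind' to get root 'kind'.

kind


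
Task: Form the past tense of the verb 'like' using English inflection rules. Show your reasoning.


Apply rule: Add -d (word ends in -e). 'like' becomes 'liked'.

liked


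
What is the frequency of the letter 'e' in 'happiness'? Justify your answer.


Letter 'e' in 'happiness': found at position(s) 7 = 1 occurrence(s).

1


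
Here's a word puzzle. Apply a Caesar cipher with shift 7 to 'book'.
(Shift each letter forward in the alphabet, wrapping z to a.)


Shift each letter by 7: b -> i, o -> v, o -> v, k -> r. Result: 'ivvr'.

ivvr


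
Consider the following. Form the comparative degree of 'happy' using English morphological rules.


Apply comparative formation (consonant + y: change y to i, add -er): 'happy' -> 'happier'.

happier


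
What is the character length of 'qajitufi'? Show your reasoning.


Spell out 'qajitufi' and number each letter: q(1), a(2), j(3), i(4), t(5), u(6), f(7), i(8). Total: 8 letters.

8


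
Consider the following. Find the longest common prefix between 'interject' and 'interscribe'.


Compare from the start: 5 characters match: 'inter'. Mismatch at position 6: 'j' vs 's'.

inter


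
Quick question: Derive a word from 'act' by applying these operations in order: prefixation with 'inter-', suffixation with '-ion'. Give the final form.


Step 1: Add prefix 'inter-' to 'act' = 'interact'
Step 2: Add suffix '-ion' to 'interact' = 'interaction'

interaction


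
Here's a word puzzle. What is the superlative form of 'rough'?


Apply superlative formation (add -est): 'rough' -> 'roughest'.

roughest


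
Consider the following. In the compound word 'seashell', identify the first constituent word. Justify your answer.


Split 'seashell' into 'sea' + 'shell'. The first part is 'sea'.

sea


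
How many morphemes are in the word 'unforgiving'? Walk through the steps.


Decomposition: un- (prefix) + forgive (root) + -ing (suffix) = 3 morpheme(s)

3 morphemes


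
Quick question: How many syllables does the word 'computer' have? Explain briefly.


Break 'computer' into syllables: com-pu-ter -> com | pu | ter = 3 syllables

3 syllables


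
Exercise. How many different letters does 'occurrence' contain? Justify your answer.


Unique letters in 'occurrence': {c, e, n, o, r, u} = 6 distinct letters.

6


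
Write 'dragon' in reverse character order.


Reverse 'dragon' character by character: 'nogard'.

nogard


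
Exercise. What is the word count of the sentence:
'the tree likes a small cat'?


Split into words: the | tree | likes | a | small | cat = 6 words.

6


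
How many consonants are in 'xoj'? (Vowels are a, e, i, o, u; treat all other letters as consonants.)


Consonants in 'xoj': x, j = 2 consonants.

2


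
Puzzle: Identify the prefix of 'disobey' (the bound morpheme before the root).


The word 'disobey' = 'dis' (prefix) + 'obey' (root). The prefix is 'dis'.

dis


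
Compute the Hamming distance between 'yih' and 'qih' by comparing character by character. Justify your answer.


Alignment:
Position 1: 'y' vs 'q' = DIFFER
Position 2: 'i' vs 'i' = match
Position 3: 'h' vs 'h' = match
Total differences: 1

1


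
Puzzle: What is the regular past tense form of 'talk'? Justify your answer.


Apply rule: Add -ed. 'talk' becomes 'talked'.

talked


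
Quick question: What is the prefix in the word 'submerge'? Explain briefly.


The word 'submerge' = 'sub' (prefix) + 'merge' (root). The prefix is 'sub'.

sub


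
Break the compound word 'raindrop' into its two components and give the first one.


Split 'raindrop' into 'rain' + 'drop'. The first part is 'rain'.

rain


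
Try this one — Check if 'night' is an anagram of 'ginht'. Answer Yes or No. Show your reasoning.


Sorted letters of 'night': 'ghint'
Sorted letters of 'ginht': 'ghint'
They match.

Yes


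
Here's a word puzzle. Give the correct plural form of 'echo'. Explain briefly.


Apply rule: Add -es (consonant + o). 'echo' becomes 'echoes'.

echoes


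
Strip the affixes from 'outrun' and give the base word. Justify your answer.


Remove prefix 'out' from 'outrun' to get root 'run'.

run


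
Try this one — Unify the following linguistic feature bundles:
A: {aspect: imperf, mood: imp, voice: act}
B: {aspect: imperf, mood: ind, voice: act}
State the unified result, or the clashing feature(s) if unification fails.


Compare features:
aspect: A=imperf vs B=imperf -> unified: imperf
mood: A=imp vs B=ind -> CLASH
voice: A=act vs B=act -> unified: act
Clash detected on feature 'mood' (imp vs ind); unification fails.

CLASH on 'mood' (imp vs ind)


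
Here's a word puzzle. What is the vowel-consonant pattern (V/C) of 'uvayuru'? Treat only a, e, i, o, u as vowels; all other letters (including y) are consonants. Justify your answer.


Letter mapping: u = V, v = C, a = V, y = C, u = V, r = C, u = V.

VCVCVCV


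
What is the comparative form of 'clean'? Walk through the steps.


Apply comparative formation (add -er): 'clean' -> 'cleaner'.

cleaner


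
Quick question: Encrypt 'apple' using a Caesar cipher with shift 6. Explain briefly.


Shift each letter by 6: a -> g, p -> v, p -> v, l -> r, e -> k. Result: 'gvvrk'.

gvvrk


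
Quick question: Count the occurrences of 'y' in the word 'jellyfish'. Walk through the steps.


Letter 'y' in 'jellyfish': found at position(s) 5 = 1 occurrence(s).

1


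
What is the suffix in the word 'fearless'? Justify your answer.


The word 'fearless' = 'fear' (root) + '-less' (suffix). The suffix is '-less'.

less


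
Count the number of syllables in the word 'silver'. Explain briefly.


Break 'silver' into syllables: sil-ver -> sil | ver = 2 syllables

2 syllables


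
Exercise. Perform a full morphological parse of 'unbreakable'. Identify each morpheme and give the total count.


Step 1: Identify prefix: 'un' (meaning: not/reverse)
Step 2: Identify root: 'break'
Step 3: Identify suffix(es): 'able'
Decomposition: un- (prefix: not/reverse) + break (root) + -able (suffix: capable of)
Total morphemes: 3

3 morphemes (un- (prefix: not/reverse) + break (root) + -able (suffix: capable of))


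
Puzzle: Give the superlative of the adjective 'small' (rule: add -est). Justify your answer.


Apply superlative formation (add -est): 'small' -> 'smallest'.

smallest


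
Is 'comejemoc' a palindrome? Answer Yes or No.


Forward: 'comejemoc'
Reversed: 'comejemoc'
They are identical.

Yes


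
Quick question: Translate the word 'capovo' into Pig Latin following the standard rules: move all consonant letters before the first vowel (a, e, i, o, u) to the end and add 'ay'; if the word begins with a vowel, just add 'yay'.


'capovo': move consonant cluster 'c' to end and add 'ay': 'apovocay'.

apovocay


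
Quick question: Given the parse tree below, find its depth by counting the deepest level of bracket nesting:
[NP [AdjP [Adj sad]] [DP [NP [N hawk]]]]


Count bracket nesting levels:
'[' at pos 0: depth = 1
'[' at pos 4: depth = 2
'[' at pos 10: depth = 3
'[' at pos 21: depth = 2
'[' at pos 25: depth = 3
'[' at pos 29: depth = 4
Maximum depth reached: 4

4


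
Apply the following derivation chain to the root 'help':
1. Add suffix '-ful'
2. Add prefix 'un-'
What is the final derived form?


Step 1: Add suffix '-ful' to 'help' = 'helpful'
Step 2: Add prefix 'un-' to 'helpful' = 'unhelpful'

unhelpful


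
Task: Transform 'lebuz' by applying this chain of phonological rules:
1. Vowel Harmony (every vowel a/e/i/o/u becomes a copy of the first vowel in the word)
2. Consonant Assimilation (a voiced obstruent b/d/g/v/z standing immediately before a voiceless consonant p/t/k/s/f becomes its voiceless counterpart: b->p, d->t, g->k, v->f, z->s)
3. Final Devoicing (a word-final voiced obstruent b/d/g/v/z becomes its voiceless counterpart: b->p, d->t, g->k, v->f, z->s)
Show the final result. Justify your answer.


Starting form: 'lebuz'
Rule 1: Vowel Harmony: all vowels become 'e' (matching first vowel). 'lebuz' -> 'lebez'
Rule 2: Consonant Assimilation: no voiced obstruent (b/d/g/v/z) stands immediately before a voiceless consonant (p/t/k/s/f). No change.
Rule 3: Final Devoicing: word-final voiced obstruent 'z' becomes voiceless 's'. 'lebez' -> 'lebes'
Final form: 'lebes'

lebes


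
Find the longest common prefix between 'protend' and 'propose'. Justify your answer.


Compare from the start: 3 characters match: 'pro'. Mismatch at position 4: 't' vs 'p'.

pro


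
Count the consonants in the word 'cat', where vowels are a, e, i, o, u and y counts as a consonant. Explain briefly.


Consonants in 'cat': c, t = 2 consonants.

2


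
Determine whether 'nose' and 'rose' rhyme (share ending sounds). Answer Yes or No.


Rime (stressed vowel + following sounds) of 'nose': -ose = /oʊz/
Rime of 'rose': -ose = /oʊz/
/oʊz/ and /oʊz/ are the same ending sound, so the words rhyme.

Yes


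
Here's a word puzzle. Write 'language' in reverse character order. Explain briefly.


Reverse 'language' character by character: 'egaugnal'.

egaugnal


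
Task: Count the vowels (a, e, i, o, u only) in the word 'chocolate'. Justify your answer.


Vowels in 'chocolate': o, o, a, e = 4 vowels.

4


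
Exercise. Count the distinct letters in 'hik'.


Unique letters in 'hik': {h, i, k} = 3 distinct letters.

3


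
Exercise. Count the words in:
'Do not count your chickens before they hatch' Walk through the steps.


Split into words: Do | not | count | your | chickens | before | they | hatch = 8 words.

8


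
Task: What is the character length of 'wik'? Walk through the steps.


Spell out 'wik' and number each letter: w(1), i(2), k(3). Total: 3 letters.

3


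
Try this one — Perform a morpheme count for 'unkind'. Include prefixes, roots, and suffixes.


Decomposition: un- (prefix) + kind (root) = 2 morpheme(s)

2 morphemes


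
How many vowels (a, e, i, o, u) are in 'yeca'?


Vowels in 'yeca': e, a = 2 vowels.

2


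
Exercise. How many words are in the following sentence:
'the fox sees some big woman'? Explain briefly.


Split into words: the | fox | sees | some | big | woman = 6 words.

6


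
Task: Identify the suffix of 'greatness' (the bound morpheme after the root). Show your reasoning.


The word 'greatness' = 'great' (root) + '-ness' (suffix). The suffix is '-ness'.

ness


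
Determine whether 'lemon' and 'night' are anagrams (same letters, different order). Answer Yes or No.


Sorted letters of 'lemon': 'elmno'
Sorted letters of 'night': 'ghint'
They do not match.

No


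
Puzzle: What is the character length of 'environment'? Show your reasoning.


Spell out 'environment' and number each letter: e(1), n(2), v(3), i(4), r(5), o(6), n(7), m(8), e(9), n(10), t(11). Total: 11 letters.

11


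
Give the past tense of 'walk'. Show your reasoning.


Apply rule: Add -ed. 'walk' becomes 'walked'.

walked


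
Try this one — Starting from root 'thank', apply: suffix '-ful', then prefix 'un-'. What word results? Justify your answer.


Step 1: Add suffix '-ful' to 'thank' = 'thankful'
Step 2: Add prefix 'un-' to 'thankful' = 'unthankful'

unthankful


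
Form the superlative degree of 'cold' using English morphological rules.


Apply superlative formation (add -est): 'cold' -> 'coldest'.

coldest


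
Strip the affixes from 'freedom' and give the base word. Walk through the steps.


Remove suffix '-dom' from 'freedom' to get root 'free'.

free


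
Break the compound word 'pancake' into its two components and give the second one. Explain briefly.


Split 'pancake' into 'pan' + 'cake'. The second part is 'cake'.

cake


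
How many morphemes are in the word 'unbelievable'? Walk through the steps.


Decomposition: un- (prefix) + believe (root) + -able (suffix) = 3 morpheme(s)

3 morphemes


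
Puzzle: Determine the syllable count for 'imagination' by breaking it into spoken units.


Break 'imagination' into syllables: i-mag-i-na-tion -> i | mag | i | na | tion = 5 syllables

5 syllables


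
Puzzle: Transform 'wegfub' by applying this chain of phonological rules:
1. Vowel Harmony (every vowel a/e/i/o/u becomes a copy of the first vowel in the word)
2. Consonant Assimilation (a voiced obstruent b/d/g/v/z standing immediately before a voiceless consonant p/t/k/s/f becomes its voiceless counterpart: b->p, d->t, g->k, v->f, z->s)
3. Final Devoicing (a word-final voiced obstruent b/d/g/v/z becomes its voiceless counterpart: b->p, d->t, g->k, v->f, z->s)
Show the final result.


Starting form: 'wegfub'
Rule 1: Vowel Harmony: all vowels become 'e' (matching first vowel). 'wegfub' -> 'wegfeb'
Rule 2: Consonant Assimilation: voiced obstruent before voiceless consonant becomes voiceless ('gf' -> 'kf'). 'wegfeb' -> 'wekfeb'
Rule 3: Final Devoicing: word-final voiced obstruent 'b' becomes voiceless 'p'. 'wekfeb' -> 'wekfep'
Final form: 'wekfep'

wekfep


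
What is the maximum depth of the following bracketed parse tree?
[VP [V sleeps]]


Count bracket nesting levels:
'[' at pos 0: depth = 1
'[' at pos 4: depth = 2
Maximum depth reached: 2

2


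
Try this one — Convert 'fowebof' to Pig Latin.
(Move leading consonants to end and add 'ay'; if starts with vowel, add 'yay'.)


'fowebof': move consonant cluster 'f' to end and add 'ay': 'oweboffay'.

oweboffay


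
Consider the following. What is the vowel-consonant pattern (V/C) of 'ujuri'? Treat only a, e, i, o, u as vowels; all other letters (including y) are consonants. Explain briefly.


Letter mapping: u = V, j = C, u = V, r = C, i = V.

VCVCV


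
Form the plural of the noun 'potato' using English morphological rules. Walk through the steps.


Apply rule: Add -es (consonant + o). 'potato' becomes 'potatoes'.

potatoes


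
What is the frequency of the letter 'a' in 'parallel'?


Letter 'a' in 'parallel': found at position(s) 2, 4 = 2 occurrence(s).

2


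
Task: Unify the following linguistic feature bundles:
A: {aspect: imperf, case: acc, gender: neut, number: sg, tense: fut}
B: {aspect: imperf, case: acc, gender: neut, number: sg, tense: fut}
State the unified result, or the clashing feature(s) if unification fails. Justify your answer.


Compare features:
aspect: A=imperf vs B=imperf -> unified: imperf
case: A=acc vs B=acc -> unified: acc
gender: A=neut vs B=neut -> unified: neut
number: A=sg vs B=sg -> unified: sg
tense: A=fut vs B=fut -> unified: fut
No clashes found.

Unified: {aspect: imperf, case: acc, gender: neut, number: sg, tense: fut}


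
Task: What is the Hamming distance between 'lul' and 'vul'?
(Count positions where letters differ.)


Alignment:
Position 1: 'l' vs 'v' = DIFFER
Position 2: 'u' vs 'u' = match
Position 3: 'l' vs 'l' = match
Total differences: 1

1


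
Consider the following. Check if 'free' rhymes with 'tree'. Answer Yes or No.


Rime (stressed vowel + following sounds) of 'free': -ee = /iː/
Rime of 'tree': -ee = /iː/
/iː/ and /iː/ are the same ending sound, so the words rhyme.

Yes


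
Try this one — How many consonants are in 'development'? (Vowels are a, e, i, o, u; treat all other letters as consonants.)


Consonants in 'development': d, v, l, p, m, n, t = 7 consonants.

7


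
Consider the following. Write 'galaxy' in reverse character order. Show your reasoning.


Reverse 'galaxy' character by character: 'yxalag'.

yxalag


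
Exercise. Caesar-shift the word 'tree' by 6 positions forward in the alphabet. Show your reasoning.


Shift each letter by 6: t -> z, r -> x, e -> k, e -> k. Result: 'zxkk'.

zxkk


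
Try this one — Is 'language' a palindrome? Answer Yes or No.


Forward: 'language'
Reversed: 'egaugnal'
They differ.

No


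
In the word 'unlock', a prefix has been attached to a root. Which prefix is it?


The word 'unlock' = 'un' (prefix) + 'lock' (root). The prefix is 'un'.

un


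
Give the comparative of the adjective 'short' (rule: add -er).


Apply comparative formation (add -er): 'short' -> 'shorter'.

shorter


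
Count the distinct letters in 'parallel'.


Unique letters in 'parallel': {a, e, l, p, r} = 5 distinct letters.

5


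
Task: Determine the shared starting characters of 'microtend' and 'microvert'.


Compare from the start: 5 characters match: 'micro'. Mismatch at position 6: 't' vs 'v'.

micro


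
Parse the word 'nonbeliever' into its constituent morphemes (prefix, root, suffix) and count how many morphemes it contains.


Step 1: Identify prefix: 'non' (meaning: not)
Step 2: Identify root: 'believe'
Step 3: Identify suffix(es): 'er'
Decomposition: non- (prefix: not) + believe (root) + -er (suffix: one who)
Total morphemes: 3

3 morphemes (non- (prefix: not) + believe (root) + -er (suffix: one who))


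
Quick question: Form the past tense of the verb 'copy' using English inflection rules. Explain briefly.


Apply rule: Change -y to -ied. 'copy' becomes 'copied'.

copied


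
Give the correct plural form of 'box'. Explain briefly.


Apply rule: Add -es (sibilant/fricative ending). 'box' becomes 'boxes'.

boxes


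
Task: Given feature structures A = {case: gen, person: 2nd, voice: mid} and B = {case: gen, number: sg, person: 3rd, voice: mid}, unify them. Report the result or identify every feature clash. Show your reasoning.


Compare features:
case: A=gen vs B=gen -> unified: gen
number: A=_ vs B=sg -> unified: sg
person: A=2nd vs B=3rd -> CLASH
voice: A=mid vs B=mid -> unified: mid
Clash detected on feature 'person' (2nd vs 3rd); unification fails.

CLASH on 'person' (2nd vs 3rd)


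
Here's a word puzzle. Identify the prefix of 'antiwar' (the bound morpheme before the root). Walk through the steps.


The word 'antiwar' = 'anti' (prefix) + 'war' (root). The prefix is 'anti'.

anti


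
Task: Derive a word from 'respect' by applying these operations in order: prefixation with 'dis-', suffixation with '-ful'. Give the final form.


Step 1: Add prefix 'dis-' to 'respect' = 'disrespect'
Step 2: Add suffix '-ful' to 'disrespect' = 'disrespectful'

disrespectful


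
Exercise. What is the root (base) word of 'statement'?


Remove suffix '-ment' from 'statement' to get root 'state'.

state


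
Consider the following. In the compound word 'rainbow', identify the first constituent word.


Split 'rainbow' into 'rain' + 'bow'. The first part is 'rain'.

rain


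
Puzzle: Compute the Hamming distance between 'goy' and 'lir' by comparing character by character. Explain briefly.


Alignment:
Position 1: 'g' vs 'l' = DIFFER
Position 2: 'o' vs 'i' = DIFFER
Position 3: 'y' vs 'r' = DIFFER
Total differences: 3

3


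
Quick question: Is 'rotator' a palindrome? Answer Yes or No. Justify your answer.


Forward: 'rotator'
Reversed: 'rotator'
They are identical.

Yes
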